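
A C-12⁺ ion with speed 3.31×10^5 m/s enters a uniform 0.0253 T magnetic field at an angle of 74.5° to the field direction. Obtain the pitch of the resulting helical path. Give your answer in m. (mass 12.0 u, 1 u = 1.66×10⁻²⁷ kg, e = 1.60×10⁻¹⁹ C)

The velocity component along B is v∥ = v cos74.5° = 8.85×10^4 m/s.
The cyclotron period T = 2πm/(qB) = 3.09×10^-5 s is set by m, q, B alone.
Pitch = v∥·T = (8.85×10^4)(3.09×10^-5) = 2.73 m.

pitch ≈ 2.73 m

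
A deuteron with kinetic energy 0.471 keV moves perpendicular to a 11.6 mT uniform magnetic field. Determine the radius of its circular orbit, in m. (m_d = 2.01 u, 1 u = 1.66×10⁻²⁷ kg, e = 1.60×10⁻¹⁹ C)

r ≈ 0.382 m

Convert the energy: K = 0.471 keV = 7.54×10^-17 J.
v = √(2K/m) = √(2·7.54×10^-17/3.34×10^-27) = 2.13×10^5 m/s.
r = mv/(qB) = (3.34×10^-27)(2.13×10^5) / [(1×1.60×10^-19)(0.0116)] = 0.382 m.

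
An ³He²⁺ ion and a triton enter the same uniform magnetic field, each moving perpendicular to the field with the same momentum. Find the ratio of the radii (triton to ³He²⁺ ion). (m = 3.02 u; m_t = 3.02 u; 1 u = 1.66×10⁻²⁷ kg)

ratio ≈ 2.00

r = p/(qB) ⇒ at equal p, r ∝ 1/q.
r_{triton}/r_{³He²⁺ ion} = 2.00.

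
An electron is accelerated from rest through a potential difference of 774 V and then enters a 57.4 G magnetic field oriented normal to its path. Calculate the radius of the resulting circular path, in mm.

r ≈ 16.4 mm

The kinetic energy gained is K = qV = (1×1.60×10^-19)(774) = 1.24×10^-16 J.
v = √(2K/m) = 1.65×10^7 m/s.
r = mv/(qB) = (9.11×10^-31)(1.65×10^7) / [(1×1.60×10^-19)(5.74×10^-3)] = 0.0164 m.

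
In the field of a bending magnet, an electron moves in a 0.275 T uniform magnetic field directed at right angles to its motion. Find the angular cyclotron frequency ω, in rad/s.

ω = qB/m = (1×1.60×10^-19)(0.275) / (9.11×10^-31) = 4.83×10^10 rad/s.

ω ≈ 4.83×10^10 rad/s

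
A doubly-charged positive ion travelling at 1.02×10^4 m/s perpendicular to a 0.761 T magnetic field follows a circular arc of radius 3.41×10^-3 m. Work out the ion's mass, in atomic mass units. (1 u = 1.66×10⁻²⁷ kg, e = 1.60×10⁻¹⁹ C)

qvB = mv²/r ⇒ m = qBr/v.
m = (2×1.60×10^-19)(0.761)(3.41×10^-3) / (1.02×10^4) = 8.14×10^-26 kg = 49.0 u.

m ≈ 49.0 u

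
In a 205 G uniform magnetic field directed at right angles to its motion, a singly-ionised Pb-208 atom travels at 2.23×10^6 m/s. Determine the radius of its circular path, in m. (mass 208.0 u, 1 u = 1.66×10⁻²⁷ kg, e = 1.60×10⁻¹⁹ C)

r ≈ 235 m

The magnetic force provides the centripetal force: qvB = mv²/r, so r = mv/(qB).
r = (3.45×10^-25 kg)(2.23×10^6 m/s) / [(1×1.60×10^-19 C)(0.0205 T)] = 235 m.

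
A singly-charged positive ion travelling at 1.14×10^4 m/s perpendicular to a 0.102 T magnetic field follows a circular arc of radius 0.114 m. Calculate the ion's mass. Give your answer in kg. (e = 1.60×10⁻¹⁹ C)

qvB = mv²/r ⇒ m = qBr/v.
m = (1×1.60×10^-19)(0.102)(0.114) / (1.14×10^4) = 1.63×10^-25 kg.

m ≈ 1.63×10^-25 kg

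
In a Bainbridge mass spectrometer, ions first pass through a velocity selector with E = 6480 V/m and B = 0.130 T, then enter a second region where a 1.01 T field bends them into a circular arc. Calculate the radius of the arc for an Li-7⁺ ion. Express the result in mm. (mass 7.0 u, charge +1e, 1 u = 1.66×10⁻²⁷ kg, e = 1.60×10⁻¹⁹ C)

The selector passes v = E/B = 6480/0.130 = 4.98×10^4 m/s.
In the deflection region, r = mv/(qB₂) = (1.16×10^-26)(4.98×10^4) / [(1×1.60×10^-19)(1.01)] = 3.58×10^-3 m.

r ≈ 3.58 mm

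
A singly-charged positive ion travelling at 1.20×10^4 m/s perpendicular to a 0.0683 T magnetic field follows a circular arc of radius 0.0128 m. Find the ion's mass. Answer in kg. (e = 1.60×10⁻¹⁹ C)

m ≈ 1.17×10^-26 kg

qvB = mv²/r ⇒ m = qBr/v.
m = (1×1.60×10^-19)(0.0683)(0.0128) / (1.20×10^4) = 1.17×10^-26 kg.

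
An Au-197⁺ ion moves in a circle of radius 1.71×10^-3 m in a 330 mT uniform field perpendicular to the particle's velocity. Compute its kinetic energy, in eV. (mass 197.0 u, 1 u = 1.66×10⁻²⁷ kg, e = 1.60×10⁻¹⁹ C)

K ≈ 0.0779 eV

v = qBr/m = (1×1.60×10^-19)(0.330)(1.71×10^-3) / (3.27×10^-25) = 276 m/s.
K = ½mv² = 0.5·(3.27×10^-25)·(276)² = 1.25×10^-20 J = 0.0779 eV.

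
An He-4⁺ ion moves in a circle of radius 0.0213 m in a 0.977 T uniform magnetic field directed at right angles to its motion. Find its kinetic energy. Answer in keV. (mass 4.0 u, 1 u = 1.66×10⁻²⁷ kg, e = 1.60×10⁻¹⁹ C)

v = qBr/m = (1×1.60×10^-19)(0.977)(0.0213) / (6.64×10^-27) = 5.01×10^5 m/s.
K = ½mv² = 0.5·(6.64×10^-27)·(5.01×10^5)² = 8.35×10^-16 J = 5.22 keV.

K ≈ 5.22 keV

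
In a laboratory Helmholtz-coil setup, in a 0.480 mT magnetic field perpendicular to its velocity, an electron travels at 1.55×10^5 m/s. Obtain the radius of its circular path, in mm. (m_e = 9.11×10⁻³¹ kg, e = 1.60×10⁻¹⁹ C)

The magnetic force provides the centripetal force: qvB = mv²/r, so r = mv/(qB).
r = (9.11×10^-31 kg)(1.55×10^5 m/s) / [(1×1.60×10^-19 C)(4.80×10^-4 T)] = 1.84×10^-3 m.

r ≈ 1.84 mm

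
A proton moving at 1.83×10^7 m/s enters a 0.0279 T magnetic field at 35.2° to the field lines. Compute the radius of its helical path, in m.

r ≈ 3.95 m

Only the perpendicular component v⊥ = v sin35.2° = 1.05×10^7 m/s is bent by the field.
r = m v⊥ /(qB) = (1.67×10^-27)(1.05×10^7) / [(1×1.60×10^-19)(0.0279)] = 3.95 m.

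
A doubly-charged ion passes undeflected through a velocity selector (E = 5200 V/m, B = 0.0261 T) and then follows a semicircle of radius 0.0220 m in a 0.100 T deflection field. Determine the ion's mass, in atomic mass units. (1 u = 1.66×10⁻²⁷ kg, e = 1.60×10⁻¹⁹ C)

v = E/B₁ = 1.99×10^5 m/s.
From r = mv/(qB₂), m = qB₂r/v = (2×1.60×10^-19)(0.100)(0.0220) / (1.99×10^5) = 3.53×10^-27 kg.
In atomic mass units: m = 3.53×10^-27 / 1.66×10^-27 = 2.13 u.

m ≈ 2.13 u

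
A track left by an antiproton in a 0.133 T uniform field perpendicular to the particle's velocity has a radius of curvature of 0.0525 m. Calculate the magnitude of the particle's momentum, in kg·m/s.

p ≈ 1.12×10^-21 kg·m/s

Since qvB = mv²/r, the momentum p = mv = qBr.
p = (1×1.60×10^-19)(0.133)(0.0525) = 1.12×10^-21 kg·m/s.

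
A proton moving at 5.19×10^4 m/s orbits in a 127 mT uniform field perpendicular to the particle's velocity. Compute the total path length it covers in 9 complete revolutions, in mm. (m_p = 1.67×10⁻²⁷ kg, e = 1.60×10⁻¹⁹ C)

r = mv/(qB) = 4.27×10^-3 m, so one revolution covers 2πr = 0.0268 m.
In 9 revolutions: L = 9·2πr = 0.241 m.

L ≈ 241 mm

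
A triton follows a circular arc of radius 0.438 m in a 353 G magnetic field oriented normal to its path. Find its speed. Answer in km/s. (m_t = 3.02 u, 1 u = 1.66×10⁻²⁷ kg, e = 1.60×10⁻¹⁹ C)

From qvB = mv²/r, v = qBr/m.
v = (1×1.60×10^-19)(0.0353)(0.438) / (5.01×10^-27) = 4.93×10^5 m/s.

v ≈ 493 km/s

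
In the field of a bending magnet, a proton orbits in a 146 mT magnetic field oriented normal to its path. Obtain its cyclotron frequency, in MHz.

f = qB/(2πm) = (1×1.60×10^-19)(0.146) / [2π(1.67×10^-27)] = 2.23×10^6 Hz.

f ≈ 2.23 MHz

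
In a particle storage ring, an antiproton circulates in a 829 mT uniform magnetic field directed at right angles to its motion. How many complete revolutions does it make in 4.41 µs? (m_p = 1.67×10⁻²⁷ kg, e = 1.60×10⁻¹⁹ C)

T = 2πm/(qB) = 2π(1.67×10^-27) / [(1×1.60×10^-19)(0.829)] = 7.9108×10^-8 s.
N = t/T = 4.41×10^-6 / 7.9108×10^-8 ≈ 55.75, so 55 complete revolutions.

N = 55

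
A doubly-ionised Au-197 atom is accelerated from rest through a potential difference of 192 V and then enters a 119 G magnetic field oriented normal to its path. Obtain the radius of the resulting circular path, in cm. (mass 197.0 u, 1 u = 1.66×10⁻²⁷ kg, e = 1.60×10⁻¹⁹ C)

r ≈ 166 cm

The kinetic energy gained is K = qV = (2×1.60×10^-19)(192) = 6.14×10^-17 J.
v = √(2K/m) = 1.94×10^4 m/s.
r = mv/(qB) = (3.27×10^-25)(1.94×10^4) / [(2×1.60×10^-19)(0.0119)] = 1.66 m.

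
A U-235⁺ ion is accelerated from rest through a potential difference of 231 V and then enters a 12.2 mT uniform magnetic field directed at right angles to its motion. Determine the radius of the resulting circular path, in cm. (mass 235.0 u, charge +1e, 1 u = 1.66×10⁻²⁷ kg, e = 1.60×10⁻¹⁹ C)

The kinetic energy gained is K = qV = (1×1.60×10^-19)(231) = 3.70×10^-17 J.
v = √(2K/m) = 1.38×10^4 m/s.
r = mv/(qB) = (3.90×10^-25)(1.38×10^4) / [(1×1.60×10^-19)(0.0122)] = 2.75 m.

r ≈ 275 cm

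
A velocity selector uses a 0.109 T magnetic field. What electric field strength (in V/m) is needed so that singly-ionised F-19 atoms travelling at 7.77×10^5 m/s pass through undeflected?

E ≈ 8.47×10^4 V/m

qE = qvB ⇒ E = vB = (7.77×10^5)(0.109) = 8.47×10^4 V/m.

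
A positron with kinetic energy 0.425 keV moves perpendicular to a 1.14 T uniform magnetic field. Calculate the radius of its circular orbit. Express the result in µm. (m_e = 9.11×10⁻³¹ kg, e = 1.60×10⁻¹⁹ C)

Convert the energy: K = 0.425 keV = 6.80×10^-17 J.
v = √(2K/m) = √(2·6.80×10^-17/9.11×10^-31) = 1.22×10^7 m/s.
r = mv/(qB) = (9.11×10^-31)(1.22×10^7) / [(1×1.60×10^-19)(1.14)] = 6.10×10^-5 m.

r ≈ 61.0 µm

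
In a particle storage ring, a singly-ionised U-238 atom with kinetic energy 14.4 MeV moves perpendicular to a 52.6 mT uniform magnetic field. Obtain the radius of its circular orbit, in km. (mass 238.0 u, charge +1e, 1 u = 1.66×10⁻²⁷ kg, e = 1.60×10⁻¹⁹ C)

Convert the energy: K = 14.4 MeV = 2.30×10^-12 J.
v = √(2K/m) = √(2·2.30×10^-12/3.95×10^-25) = 3.42×10^6 m/s.
r = mv/(qB) = (3.95×10^-25)(3.42×10^6) / [(1×1.60×10^-19)(0.0526)] = 160 m.

r ≈ 0.160 km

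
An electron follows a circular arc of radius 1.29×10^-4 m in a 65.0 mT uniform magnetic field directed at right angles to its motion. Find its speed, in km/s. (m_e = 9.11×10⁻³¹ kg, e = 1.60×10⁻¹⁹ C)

v ≈ 1470 km/s

From qvB = mv²/r, v = qBr/m.
v = (1×1.60×10^-19)(0.0650)(1.29×10^-4) / (9.11×10^-31) = 1.47×10^6 m/s.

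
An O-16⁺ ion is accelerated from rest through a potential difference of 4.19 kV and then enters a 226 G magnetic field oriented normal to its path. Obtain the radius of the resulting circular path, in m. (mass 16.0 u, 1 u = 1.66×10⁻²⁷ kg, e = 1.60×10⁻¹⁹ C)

The kinetic energy gained is K = qV = (1×1.60×10^-19)(4190) = 6.70×10^-16 J.
v = √(2K/m) = 2.25×10^5 m/s.
r = mv/(qB) = (2.66×10^-26)(2.25×10^5) / [(1×1.60×10^-19)(0.0226)] = 1.65 m.

r ≈ 1.65 m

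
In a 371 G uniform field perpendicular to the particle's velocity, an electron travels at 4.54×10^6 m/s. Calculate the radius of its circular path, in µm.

r ≈ 697 µm

The magnetic force provides the centripetal force: qvB = mv²/r, so r = mv/(qB).
r = (9.11×10^-31 kg)(4.54×10^6 m/s) / [(1×1.60×10^-19 C)(0.0371 T)] = 6.97×10^-4 m.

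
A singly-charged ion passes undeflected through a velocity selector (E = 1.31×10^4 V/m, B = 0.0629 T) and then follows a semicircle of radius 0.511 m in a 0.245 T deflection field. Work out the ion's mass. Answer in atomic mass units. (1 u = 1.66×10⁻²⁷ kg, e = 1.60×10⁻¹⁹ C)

m ≈ 57.9 u

v = E/B₁ = 2.08×10^5 m/s.
From r = mv/(qB₂), m = qB₂r/v = (1×1.60×10^-19)(0.245)(0.511) / (2.08×10^5) = 9.62×10^-26 kg.
In atomic mass units: m = 9.62×10^-26 / 1.66×10^-27 = 57.9 u.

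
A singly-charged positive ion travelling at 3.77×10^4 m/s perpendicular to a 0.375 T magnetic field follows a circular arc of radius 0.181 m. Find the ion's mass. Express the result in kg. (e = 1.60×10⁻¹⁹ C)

m ≈ 2.88×10^-25 kg

qvB = mv²/r ⇒ m = qBr/v.
m = (1×1.60×10^-19)(0.375)(0.181) / (3.77×10^4) = 2.88×10^-25 kg.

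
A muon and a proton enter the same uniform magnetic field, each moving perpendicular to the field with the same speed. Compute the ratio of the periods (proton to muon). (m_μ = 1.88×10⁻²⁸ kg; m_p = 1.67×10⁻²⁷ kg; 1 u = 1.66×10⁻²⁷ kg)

ratio ≈ 8.88

T = 2πm/(qB) is independent of speed, so T₂/T₁ = (m₂/q₂)/(m₁/q₁).
T_{proton}/T_{muon} = (1.67×10^-27/1e) / (1.88×10^-28/1e) = 8.88.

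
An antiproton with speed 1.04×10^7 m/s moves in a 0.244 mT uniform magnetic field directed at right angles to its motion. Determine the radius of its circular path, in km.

The magnetic force provides the centripetal force: qvB = mv²/r, so r = mv/(qB).
r = (1.67×10^-27 kg)(1.04×10^7 m/s) / [(1×1.60×10^-19 C)(2.44×10^-4 T)] = 445 m.

r ≈ 0.445 km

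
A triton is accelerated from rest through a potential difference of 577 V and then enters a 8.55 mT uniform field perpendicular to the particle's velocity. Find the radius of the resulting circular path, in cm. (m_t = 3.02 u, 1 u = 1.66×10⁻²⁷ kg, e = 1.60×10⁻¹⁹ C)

r ≈ 70.3 cm

The kinetic energy gained is K = qV = (1×1.60×10^-19)(577) = 9.23×10^-17 J.
v = √(2K/m) = 1.92×10^5 m/s.
r = mv/(qB) = (5.01×10^-27)(1.92×10^5) / [(1×1.60×10^-19)(8.55×10^-3)] = 0.703 m.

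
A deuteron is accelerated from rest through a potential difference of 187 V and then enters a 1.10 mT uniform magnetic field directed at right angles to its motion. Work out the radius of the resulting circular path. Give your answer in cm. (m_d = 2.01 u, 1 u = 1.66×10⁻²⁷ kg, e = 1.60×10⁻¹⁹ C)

r ≈ 254 cm

The kinetic energy gained is K = qV = (1×1.60×10^-19)(187) = 2.99×10^-17 J.
v = √(2K/m) = 1.34×10^5 m/s.
r = mv/(qB) = (3.34×10^-27)(1.34×10^5) / [(1×1.60×10^-19)(1.10×10^-3)] = 2.54 m.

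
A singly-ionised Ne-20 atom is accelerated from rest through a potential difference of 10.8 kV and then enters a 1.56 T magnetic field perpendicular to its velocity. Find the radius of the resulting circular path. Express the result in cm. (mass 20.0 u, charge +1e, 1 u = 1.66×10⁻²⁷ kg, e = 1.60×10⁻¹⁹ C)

The kinetic energy gained is K = qV = (1×1.60×10^-19)(1.08×10^4) = 1.73×10^-15 J.
v = √(2K/m) = 3.23×10^5 m/s.
r = mv/(qB) = (3.32×10^-26)(3.23×10^5) / [(1×1.60×10^-19)(1.56)] = 0.0429 m.

r ≈ 4.29 cm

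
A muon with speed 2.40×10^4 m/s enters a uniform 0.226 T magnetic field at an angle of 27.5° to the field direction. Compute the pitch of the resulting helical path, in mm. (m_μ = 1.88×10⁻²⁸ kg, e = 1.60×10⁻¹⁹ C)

pitch ≈ 0.695 mm

The velocity component along B is v∥ = v cos27.5° = 2.13×10^4 m/s.
The cyclotron period T = 2πm/(qB) = 3.27×10^-8 s is set by m, q, B alone.
Pitch = v∥·T = (2.13×10^4)(3.27×10^-8) = 6.95×10^-4 m.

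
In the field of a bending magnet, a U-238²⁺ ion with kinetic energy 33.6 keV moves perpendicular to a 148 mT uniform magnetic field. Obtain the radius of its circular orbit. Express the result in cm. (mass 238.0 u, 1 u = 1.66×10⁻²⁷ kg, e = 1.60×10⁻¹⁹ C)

Convert the energy: K = 33.6 keV = 5.38×10^-15 J.
v = √(2K/m) = √(2·5.38×10^-15/3.95×10^-25) = 1.65×10^5 m/s.
r = mv/(qB) = (3.95×10^-25)(1.65×10^5) / [(2×1.60×10^-19)(0.148)] = 1.38 m.

r ≈ 138 cm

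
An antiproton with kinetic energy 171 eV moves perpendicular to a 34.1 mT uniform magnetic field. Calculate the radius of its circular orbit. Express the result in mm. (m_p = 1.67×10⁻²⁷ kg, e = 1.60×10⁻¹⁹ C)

r ≈ 55.4 mm

Convert the energy: K = 171 eV = 2.74×10^-17 J.
v = √(2K/m) = √(2·2.74×10^-17/1.67×10^-27) = 1.81×10^5 m/s.
r = mv/(qB) = (1.67×10^-27)(1.81×10^5) / [(1×1.60×10^-19)(0.0341)] = 0.0554 m.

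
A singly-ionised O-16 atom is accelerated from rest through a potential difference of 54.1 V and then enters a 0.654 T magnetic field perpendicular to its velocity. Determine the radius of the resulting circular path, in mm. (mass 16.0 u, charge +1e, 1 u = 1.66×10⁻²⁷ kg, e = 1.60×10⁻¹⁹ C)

The kinetic energy gained is K = qV = (1×1.60×10^-19)(54.1) = 8.66×10^-18 J.
v = √(2K/m) = 2.55×10^4 m/s.
r = mv/(qB) = (2.66×10^-26)(2.55×10^4) / [(1×1.60×10^-19)(0.654)] = 6.48×10^-3 m.

r ≈ 6.48 mm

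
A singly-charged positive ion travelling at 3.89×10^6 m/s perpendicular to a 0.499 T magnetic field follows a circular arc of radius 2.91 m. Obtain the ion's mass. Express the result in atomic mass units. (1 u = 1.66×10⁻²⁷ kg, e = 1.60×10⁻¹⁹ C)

m ≈ 36.0 u

qvB = mv²/r ⇒ m = qBr/v.
m = (1×1.60×10^-19)(0.499)(2.91) / (3.89×10^6) = 5.97×10^-26 kg = 36.0 u.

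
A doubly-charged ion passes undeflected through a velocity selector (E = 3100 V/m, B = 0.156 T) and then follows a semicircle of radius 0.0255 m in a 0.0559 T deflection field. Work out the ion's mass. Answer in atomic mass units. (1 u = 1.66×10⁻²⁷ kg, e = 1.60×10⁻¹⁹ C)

v = E/B₁ = 1.99×10^4 m/s.
From r = mv/(qB₂), m = qB₂r/v = (2×1.60×10^-19)(0.0559)(0.0255) / (1.99×10^4) = 2.30×10^-26 kg.
In atomic mass units: m = 2.30×10^-26 / 1.66×10^-27 = 13.8 u.

m ≈ 13.8 u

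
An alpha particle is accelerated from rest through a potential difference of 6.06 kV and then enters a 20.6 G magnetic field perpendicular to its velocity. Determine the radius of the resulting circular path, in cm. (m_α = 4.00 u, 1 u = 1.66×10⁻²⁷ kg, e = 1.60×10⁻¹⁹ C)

r ≈ 770 cm

The kinetic energy gained is K = qV = (2×1.60×10^-19)(6060) = 1.94×10^-15 J.
v = √(2K/m) = 7.64×10^5 m/s.
r = mv/(qB) = (6.64×10^-27)(7.64×10^5) / [(2×1.60×10^-19)(2.06×10^-3)] = 7.70 m.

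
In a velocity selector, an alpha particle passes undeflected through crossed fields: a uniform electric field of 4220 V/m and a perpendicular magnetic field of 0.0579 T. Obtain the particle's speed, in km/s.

v ≈ 72.9 km/s

For zero net force, qE = qvB, so v = E/B.
v = (4220) / (0.0579) = 7.29×10^4 m/s.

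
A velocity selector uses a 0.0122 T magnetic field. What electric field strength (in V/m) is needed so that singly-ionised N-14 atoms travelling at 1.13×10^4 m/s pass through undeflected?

E ≈ 138 V/m

qE = qvB ⇒ E = vB = (1.13×10^4)(0.0122) = 138 V/m.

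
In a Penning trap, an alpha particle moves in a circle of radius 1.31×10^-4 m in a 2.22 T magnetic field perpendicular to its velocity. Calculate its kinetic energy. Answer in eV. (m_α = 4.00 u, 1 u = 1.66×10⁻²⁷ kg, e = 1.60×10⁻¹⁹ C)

v = qBr/m = (2×1.60×10^-19)(2.22)(1.31×10^-4) / (6.64×10^-27) = 1.40×10^4 m/s.
K = ½mv² = 0.5·(6.64×10^-27)·(1.40×10^4)² = 6.52×10^-19 J = 4.08 eV.

K ≈ 4.08 eV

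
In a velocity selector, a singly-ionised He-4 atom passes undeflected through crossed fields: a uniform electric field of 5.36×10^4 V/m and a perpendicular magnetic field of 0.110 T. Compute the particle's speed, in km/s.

For zero net force, qE = qvB, so v = E/B.
v = (5.36×10^4) / (0.110) = 4.87×10^5 m/s.

v ≈ 487 km/s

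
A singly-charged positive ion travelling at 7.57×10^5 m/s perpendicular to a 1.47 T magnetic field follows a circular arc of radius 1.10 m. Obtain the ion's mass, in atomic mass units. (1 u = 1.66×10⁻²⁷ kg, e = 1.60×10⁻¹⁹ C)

m ≈ 206 u

qvB = mv²/r ⇒ m = qBr/v.
m = (1×1.60×10^-19)(1.47)(1.10) / (7.57×10^5) = 3.42×10^-25 kg = 206 u.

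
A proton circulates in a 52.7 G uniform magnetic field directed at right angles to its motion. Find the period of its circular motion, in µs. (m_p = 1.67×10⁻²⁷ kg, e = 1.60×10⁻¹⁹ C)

T ≈ 12.4 µs

The cyclotron period is independent of speed: T = 2πm/(qB).
T = 2π(1.67×10^-27) / [(1×1.60×10^-19)(5.27×10^-3)] = 1.24×10^-5 s.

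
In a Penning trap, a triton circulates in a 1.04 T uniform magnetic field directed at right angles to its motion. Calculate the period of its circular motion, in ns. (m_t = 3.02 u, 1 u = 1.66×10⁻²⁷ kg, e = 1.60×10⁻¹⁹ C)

The cyclotron period is independent of speed: T = 2πm/(qB).
T = 2π(5.01×10^-27) / [(1×1.60×10^-19)(1.04)] = 1.89×10^-7 s.

T ≈ 189 ns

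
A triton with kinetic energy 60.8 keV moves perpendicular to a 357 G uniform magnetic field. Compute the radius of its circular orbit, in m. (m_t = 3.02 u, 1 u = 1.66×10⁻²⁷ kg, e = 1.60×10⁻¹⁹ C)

Convert the energy: K = 60.8 keV = 9.73×10^-15 J.
v = √(2K/m) = √(2·9.73×10^-15/5.01×10^-27) = 1.97×10^6 m/s.
r = mv/(qB) = (5.01×10^-27)(1.97×10^6) / [(1×1.60×10^-19)(0.0357)] = 1.73 m.

r ≈ 1.73 m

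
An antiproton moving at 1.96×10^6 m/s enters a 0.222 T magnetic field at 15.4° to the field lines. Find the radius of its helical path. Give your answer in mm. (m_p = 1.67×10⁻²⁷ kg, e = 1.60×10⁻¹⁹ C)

Only the perpendicular component v⊥ = v sin15.4° = 5.20×10^5 m/s is bent by the field.
r = m v⊥ /(qB) = (1.67×10^-27)(5.20×10^5) / [(1×1.60×10^-19)(0.222)] = 0.0245 m.

r ≈ 24.5 mm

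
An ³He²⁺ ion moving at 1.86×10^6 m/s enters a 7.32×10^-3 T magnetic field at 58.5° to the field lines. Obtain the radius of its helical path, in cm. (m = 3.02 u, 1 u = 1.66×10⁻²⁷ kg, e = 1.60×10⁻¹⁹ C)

r ≈ 339 cm

Only the perpendicular component v⊥ = v sin58.5° = 1.59×10^6 m/s is bent by the field.
r = m v⊥ /(qB) = (5.01×10^-27)(1.59×10^6) / [(2×1.60×10^-19)(7.32×10^-3)] = 3.39 m.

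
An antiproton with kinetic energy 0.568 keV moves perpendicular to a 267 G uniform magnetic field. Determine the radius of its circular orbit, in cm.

r ≈ 12.9 cm

Convert the energy: K = 0.568 keV = 9.09×10^-17 J.
v = √(2K/m) = √(2·9.09×10^-17/1.67×10^-27) = 3.30×10^5 m/s.
r = mv/(qB) = (1.67×10^-27)(3.30×10^5) / [(1×1.60×10^-19)(0.0267)] = 0.129 m.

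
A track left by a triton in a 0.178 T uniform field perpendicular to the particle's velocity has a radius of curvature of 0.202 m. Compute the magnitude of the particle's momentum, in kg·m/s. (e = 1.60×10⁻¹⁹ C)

Since qvB = mv²/r, the momentum p = mv = qBr.
p = (1×1.60×10^-19)(0.178)(0.202) = 5.75×10^-21 kg·m/s.

p ≈ 5.75×10^-21 kg·m/s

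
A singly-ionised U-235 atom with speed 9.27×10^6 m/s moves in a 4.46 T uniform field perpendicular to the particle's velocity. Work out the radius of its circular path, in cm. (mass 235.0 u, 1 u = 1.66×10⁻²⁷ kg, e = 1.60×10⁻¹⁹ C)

r ≈ 507 cm

The magnetic force provides the centripetal force: qvB = mv²/r, so r = mv/(qB).
r = (3.90×10^-25 kg)(9.27×10^6 m/s) / [(1×1.60×10^-19 C)(4.46 T)] = 5.07 m.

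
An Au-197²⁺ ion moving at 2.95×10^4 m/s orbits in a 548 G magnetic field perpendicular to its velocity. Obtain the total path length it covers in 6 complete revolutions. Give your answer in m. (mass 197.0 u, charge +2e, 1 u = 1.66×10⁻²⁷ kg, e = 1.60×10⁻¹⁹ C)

r = mv/(qB) = 0.550 m, so one revolution covers 2πr = 3.46 m.
In 6 revolutions: L = 6·2πr = 20.7 m.

L ≈ 20.7 m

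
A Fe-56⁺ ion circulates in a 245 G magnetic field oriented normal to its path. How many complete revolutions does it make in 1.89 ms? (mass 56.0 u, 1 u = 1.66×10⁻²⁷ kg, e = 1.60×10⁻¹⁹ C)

N = 12

T = 2πm/(qB) = 2π(9.296×10^-26) / [(1×1.60×10^-19)(0.0245)] = 1.4900×10^-4 s.
N = t/T = 1.89×10^-3 / 1.4900×10^-4 ≈ 12.68, so 12 complete revolutions.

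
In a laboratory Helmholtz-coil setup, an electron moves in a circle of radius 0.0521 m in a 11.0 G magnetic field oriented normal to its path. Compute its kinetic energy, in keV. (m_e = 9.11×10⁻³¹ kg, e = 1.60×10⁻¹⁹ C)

v = qBr/m = (1×1.60×10^-19)(1.10×10^-3)(0.0521) / (9.11×10^-31) = 1.01×10^7 m/s.
K = ½mv² = 0.5·(9.11×10^-31)·(1.01×10^7)² = 4.61×10^-17 J = 0.288 keV.

K ≈ 0.288 keV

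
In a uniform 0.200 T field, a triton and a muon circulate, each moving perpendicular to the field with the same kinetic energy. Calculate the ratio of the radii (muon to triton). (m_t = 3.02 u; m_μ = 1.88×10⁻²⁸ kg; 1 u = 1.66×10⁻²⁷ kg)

ratio ≈ 0.194

r = √(2mK)/(qB) ⇒ at equal K, r ∝ √m/q.
r_{muon}/r_{triton} = 0.194.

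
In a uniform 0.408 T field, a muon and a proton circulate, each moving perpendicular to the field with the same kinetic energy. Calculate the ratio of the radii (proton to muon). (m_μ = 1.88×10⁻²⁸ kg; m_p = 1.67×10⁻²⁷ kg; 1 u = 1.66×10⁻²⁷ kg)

ratio ≈ 2.98

r = √(2mK)/(qB) ⇒ at equal K, r ∝ √m/q.
r_{proton}/r_{muon} = 2.98.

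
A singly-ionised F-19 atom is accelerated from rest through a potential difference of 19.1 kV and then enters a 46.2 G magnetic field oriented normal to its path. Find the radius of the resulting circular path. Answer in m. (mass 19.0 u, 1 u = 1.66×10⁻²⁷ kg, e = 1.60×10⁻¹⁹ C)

The kinetic energy gained is K = qV = (1×1.60×10^-19)(1.91×10^4) = 3.06×10^-15 J.
v = √(2K/m) = 4.40×10^5 m/s.
r = mv/(qB) = (3.15×10^-26)(4.40×10^5) / [(1×1.60×10^-19)(4.62×10^-3)] = 18.8 m.

r ≈ 18.8 m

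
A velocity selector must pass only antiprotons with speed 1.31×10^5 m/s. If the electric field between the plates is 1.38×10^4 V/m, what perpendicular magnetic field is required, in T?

B ≈ 0.105 T

qE = qvB ⇒ B = E/v = (1.38×10^4) / (1.31×10^5) = 0.105 T.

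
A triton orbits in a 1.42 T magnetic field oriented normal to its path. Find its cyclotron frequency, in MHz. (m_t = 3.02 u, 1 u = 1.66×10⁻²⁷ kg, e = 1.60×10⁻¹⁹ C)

f = qB/(2πm) = (1×1.60×10^-19)(1.42) / [2π(5.01×10^-27)] = 7.21×10^6 Hz.

f ≈ 7.21 MHz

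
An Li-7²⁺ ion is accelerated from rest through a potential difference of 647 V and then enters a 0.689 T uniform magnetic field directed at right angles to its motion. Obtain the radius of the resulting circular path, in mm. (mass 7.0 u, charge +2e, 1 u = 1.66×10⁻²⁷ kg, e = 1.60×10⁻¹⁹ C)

The kinetic energy gained is K = qV = (2×1.60×10^-19)(647) = 2.07×10^-16 J.
v = √(2K/m) = 1.89×10^5 m/s.
r = mv/(qB) = (1.16×10^-26)(1.89×10^5) / [(2×1.60×10^-19)(0.689)] = 9.95×10^-3 m.

r ≈ 9.95 mm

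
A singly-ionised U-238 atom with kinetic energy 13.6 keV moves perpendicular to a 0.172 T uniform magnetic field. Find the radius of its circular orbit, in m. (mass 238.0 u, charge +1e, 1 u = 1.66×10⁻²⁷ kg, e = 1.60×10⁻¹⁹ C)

Convert the energy: K = 13.6 keV = 2.18×10^-15 J.
v = √(2K/m) = √(2·2.18×10^-15/3.95×10^-25) = 1.05×10^5 m/s.
r = mv/(qB) = (3.95×10^-25)(1.05×10^5) / [(1×1.60×10^-19)(0.172)] = 1.51 m.

r ≈ 1.51 m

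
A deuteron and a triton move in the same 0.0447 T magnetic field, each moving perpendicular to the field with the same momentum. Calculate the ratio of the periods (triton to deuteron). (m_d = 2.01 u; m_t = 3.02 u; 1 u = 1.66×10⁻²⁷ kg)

ratio ≈ 1.50

T = 2πm/(qB) is independent of speed, so T₂/T₁ = (m₂/q₂)/(m₁/q₁).
T_{triton}/T_{deuteron} = (5.01×10^-27/1e) / (3.34×10^-27/1e) = 1.50.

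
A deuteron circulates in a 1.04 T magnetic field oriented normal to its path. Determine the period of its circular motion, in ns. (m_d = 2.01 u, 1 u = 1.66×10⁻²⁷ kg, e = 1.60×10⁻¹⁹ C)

T ≈ 126 ns

The cyclotron period is independent of speed: T = 2πm/(qB).
T = 2π(3.34×10^-27) / [(1×1.60×10^-19)(1.04)] = 1.26×10^-7 s.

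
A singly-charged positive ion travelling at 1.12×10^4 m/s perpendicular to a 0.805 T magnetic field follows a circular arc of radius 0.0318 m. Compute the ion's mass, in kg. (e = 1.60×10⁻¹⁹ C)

qvB = mv²/r ⇒ m = qBr/v.
m = (1×1.60×10^-19)(0.805)(0.0318) / (1.12×10^4) = 3.66×10^-25 kg.

m ≈ 3.66×10^-25 kg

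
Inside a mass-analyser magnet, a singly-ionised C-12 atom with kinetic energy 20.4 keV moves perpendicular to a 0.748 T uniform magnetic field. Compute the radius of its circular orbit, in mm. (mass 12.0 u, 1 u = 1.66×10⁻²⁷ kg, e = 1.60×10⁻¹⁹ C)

Convert the energy: K = 20.4 keV = 3.26×10^-15 J.
v = √(2K/m) = √(2·3.26×10^-15/1.99×10^-26) = 5.72×10^5 m/s.
r = mv/(qB) = (1.99×10^-26)(5.72×10^5) / [(1×1.60×10^-19)(0.748)] = 0.0953 m.

r ≈ 95.3 mm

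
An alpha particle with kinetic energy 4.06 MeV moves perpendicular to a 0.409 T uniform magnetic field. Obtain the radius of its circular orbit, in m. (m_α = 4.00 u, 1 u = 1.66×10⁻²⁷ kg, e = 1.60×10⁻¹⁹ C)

Convert the energy: K = 4.06 MeV = 6.50×10^-13 J.
v = √(2K/m) = √(2·6.50×10^-13/6.64×10^-27) = 1.40×10^7 m/s.
r = mv/(qB) = (6.64×10^-27)(1.40×10^7) / [(2×1.60×10^-19)(0.409)] = 0.710 m.

r ≈ 0.710 m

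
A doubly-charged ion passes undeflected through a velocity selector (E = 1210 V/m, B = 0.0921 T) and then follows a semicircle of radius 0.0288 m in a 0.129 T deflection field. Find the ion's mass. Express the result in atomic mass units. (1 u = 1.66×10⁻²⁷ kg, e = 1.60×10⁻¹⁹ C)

m ≈ 54.5 u

v = E/B₁ = 1.31×10^4 m/s.
From r = mv/(qB₂), m = qB₂r/v = (2×1.60×10^-19)(0.129)(0.0288) / (1.31×10^4) = 9.05×10^-26 kg.
In atomic mass units: m = 9.05×10^-26 / 1.66×10^-27 = 54.5 u.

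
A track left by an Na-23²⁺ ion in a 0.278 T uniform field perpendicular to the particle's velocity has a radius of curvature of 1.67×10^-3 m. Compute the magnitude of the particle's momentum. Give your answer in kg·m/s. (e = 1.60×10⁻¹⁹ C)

p ≈ 1.49×10^-22 kg·m/s

Since qvB = mv²/r, the momentum p = mv = qBr.
p = (2×1.60×10^-19)(0.278)(1.67×10^-3) = 1.49×10^-22 kg·m/s.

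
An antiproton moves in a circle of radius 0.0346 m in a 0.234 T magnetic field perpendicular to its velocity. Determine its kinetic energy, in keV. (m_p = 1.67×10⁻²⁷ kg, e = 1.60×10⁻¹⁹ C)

K ≈ 3.14 keV

v = qBr/m = (1×1.60×10^-19)(0.234)(0.0346) / (1.67×10^-27) = 7.76×10^5 m/s.
K = ½mv² = 0.5·(1.67×10^-27)·(7.76×10^5)² = 5.02×10^-16 J = 3.14 keV.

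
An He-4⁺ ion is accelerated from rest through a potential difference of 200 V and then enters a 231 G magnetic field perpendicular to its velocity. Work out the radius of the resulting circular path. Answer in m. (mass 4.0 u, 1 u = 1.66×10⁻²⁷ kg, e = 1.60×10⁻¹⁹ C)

r ≈ 0.176 m

The kinetic energy gained is K = qV = (1×1.60×10^-19)(200) = 3.20×10^-17 J.
v = √(2K/m) = 9.82×10^4 m/s.
r = mv/(qB) = (6.64×10^-27)(9.82×10^4) / [(1×1.60×10^-19)(0.0231)] = 0.176 m.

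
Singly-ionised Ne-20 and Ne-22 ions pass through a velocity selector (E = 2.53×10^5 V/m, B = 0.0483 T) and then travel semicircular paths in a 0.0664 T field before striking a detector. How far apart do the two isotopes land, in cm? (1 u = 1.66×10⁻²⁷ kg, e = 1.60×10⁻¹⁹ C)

Both emerge at v = E/B₁ = 5.24×10^6 m/s.
r = mv/(qB₂), so r₁ = 16.37 m and r₂ = 18.01 m, giving Δr = 1.64 m.
After a semicircle each ion lands a diameter 2r from the entry slit, so the separation is 2Δr = 3.27 m.

Δd ≈ 327 cm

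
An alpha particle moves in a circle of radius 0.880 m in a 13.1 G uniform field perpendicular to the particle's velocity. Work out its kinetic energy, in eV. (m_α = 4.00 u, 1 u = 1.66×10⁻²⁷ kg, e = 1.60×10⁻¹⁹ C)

v = qBr/m = (2×1.60×10^-19)(1.31×10^-3)(0.880) / (6.64×10^-27) = 5.56×10^4 m/s.
K = ½mv² = 0.5·(6.64×10^-27)·(5.56×10^4)² = 1.02×10^-17 J = 64.0 eV.

K ≈ 64.0 eV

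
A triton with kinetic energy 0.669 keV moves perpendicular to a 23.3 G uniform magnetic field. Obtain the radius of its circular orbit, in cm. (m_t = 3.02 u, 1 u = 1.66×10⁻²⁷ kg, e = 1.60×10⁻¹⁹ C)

Convert the energy: K = 0.669 keV = 1.07×10^-16 J.
v = √(2K/m) = √(2·1.07×10^-16/5.01×10^-27) = 2.07×10^5 m/s.
r = mv/(qB) = (5.01×10^-27)(2.07×10^5) / [(1×1.60×10^-19)(2.33×10^-3)] = 2.78 m.

r ≈ 278 cm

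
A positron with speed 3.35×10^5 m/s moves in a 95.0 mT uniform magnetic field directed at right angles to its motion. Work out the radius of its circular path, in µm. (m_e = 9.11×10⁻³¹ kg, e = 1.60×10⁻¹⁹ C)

r ≈ 20.1 µm

The magnetic force provides the centripetal force: qvB = mv²/r, so r = mv/(qB).
r = (9.11×10^-31 kg)(3.35×10^5 m/s) / [(1×1.60×10^-19 C)(0.0950 T)] = 2.01×10^-5 m.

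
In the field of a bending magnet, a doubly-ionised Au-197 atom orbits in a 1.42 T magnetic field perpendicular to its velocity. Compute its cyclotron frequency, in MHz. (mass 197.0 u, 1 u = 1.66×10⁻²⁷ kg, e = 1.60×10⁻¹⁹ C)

f ≈ 0.221 MHz

f = qB/(2πm) = (2×1.60×10^-19)(1.42) / [2π(3.27×10^-25)] = 2.21×10^5 Hz.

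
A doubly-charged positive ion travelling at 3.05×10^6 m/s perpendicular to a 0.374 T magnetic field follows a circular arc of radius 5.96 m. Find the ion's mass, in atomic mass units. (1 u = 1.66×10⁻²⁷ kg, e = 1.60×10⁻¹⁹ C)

qvB = mv²/r ⇒ m = qBr/v.
m = (2×1.60×10^-19)(0.374)(5.96) / (3.05×10^6) = 2.34×10^-25 kg = 141 u.

m ≈ 141 u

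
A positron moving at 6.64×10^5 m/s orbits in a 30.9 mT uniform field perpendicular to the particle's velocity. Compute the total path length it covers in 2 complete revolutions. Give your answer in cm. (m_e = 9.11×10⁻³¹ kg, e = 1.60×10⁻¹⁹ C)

r = mv/(qB) = 1.22×10^-4 m, so one revolution covers 2πr = 7.69×10^-4 m.
In 2 revolutions: L = 2·2πr = 1.54×10^-3 m.

L ≈ 0.154 cm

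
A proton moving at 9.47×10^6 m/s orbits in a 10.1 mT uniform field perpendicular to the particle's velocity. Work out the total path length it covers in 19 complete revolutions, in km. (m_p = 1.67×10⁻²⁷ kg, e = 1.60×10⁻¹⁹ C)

L ≈ 1.17 km

r = mv/(qB) = 9.79 m, so one revolution covers 2πr = 61.5 m.
In 19 revolutions: L = 19·2πr = 1170 m.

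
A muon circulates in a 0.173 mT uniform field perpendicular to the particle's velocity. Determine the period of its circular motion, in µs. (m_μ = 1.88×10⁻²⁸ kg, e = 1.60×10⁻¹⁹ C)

The cyclotron period is independent of speed: T = 2πm/(qB).
T = 2π(1.88×10^-28) / [(1×1.60×10^-19)(1.73×10^-4)] = 4.27×10^-5 s.

T ≈ 42.7 µs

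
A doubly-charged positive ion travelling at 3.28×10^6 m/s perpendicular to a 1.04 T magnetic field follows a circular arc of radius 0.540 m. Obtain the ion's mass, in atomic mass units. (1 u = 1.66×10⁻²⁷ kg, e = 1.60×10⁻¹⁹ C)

m ≈ 33.0 u

qvB = mv²/r ⇒ m = qBr/v.
m = (2×1.60×10^-19)(1.04)(0.540) / (3.28×10^6) = 5.48×10^-26 kg = 33.0 u.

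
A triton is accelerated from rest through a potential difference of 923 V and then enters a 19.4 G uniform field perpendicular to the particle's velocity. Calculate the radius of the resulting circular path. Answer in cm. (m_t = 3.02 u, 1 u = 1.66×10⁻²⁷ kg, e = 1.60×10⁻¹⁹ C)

r ≈ 392 cm

The kinetic energy gained is K = qV = (1×1.60×10^-19)(923) = 1.48×10^-16 J.
v = √(2K/m) = 2.43×10^5 m/s.
r = mv/(qB) = (5.01×10^-27)(2.43×10^5) / [(1×1.60×10^-19)(1.94×10^-3)] = 3.92 m.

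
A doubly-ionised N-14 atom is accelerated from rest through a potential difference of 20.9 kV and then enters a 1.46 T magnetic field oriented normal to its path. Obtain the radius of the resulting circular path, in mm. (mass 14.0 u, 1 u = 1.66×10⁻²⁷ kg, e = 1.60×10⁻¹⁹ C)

The kinetic energy gained is K = qV = (2×1.60×10^-19)(2.09×10^4) = 6.69×10^-15 J.
v = √(2K/m) = 7.59×10^5 m/s.
r = mv/(qB) = (2.32×10^-26)(7.59×10^5) / [(2×1.60×10^-19)(1.46)] = 0.0377 m.

r ≈ 37.7 mm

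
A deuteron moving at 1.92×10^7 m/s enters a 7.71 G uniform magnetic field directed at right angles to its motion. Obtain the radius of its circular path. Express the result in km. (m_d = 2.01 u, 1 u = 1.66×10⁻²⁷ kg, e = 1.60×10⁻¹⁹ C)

r ≈ 0.519 km

The magnetic force provides the centripetal force: qvB = mv²/r, so r = mv/(qB).
r = (3.34×10^-27 kg)(1.92×10^7 m/s) / [(1×1.60×10^-19 C)(7.71×10^-4 T)] = 519 m.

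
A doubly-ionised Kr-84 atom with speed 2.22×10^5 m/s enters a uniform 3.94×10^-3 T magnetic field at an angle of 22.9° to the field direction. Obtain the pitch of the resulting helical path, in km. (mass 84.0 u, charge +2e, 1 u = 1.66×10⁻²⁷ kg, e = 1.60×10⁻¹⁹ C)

pitch ≈ 0.142 km

The velocity component along B is v∥ = v cos22.9° = 2.05×10^5 m/s.
The cyclotron period T = 2πm/(qB) = 6.95×10^-4 s is set by m, q, B alone.
Pitch = v∥·T = (2.05×10^5)(6.95×10^-4) = 142 m.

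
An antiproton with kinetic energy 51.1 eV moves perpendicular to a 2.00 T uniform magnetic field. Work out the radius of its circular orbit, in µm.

r ≈ 516 µm

Convert the energy: K = 51.1 eV = 8.18×10^-18 J.
v = √(2K/m) = √(2·8.18×10^-18/1.67×10^-27) = 9.90×10^4 m/s.
r = mv/(qB) = (1.67×10^-27)(9.90×10^4) / [(1×1.60×10^-19)(2.00)] = 5.16×10^-4 m.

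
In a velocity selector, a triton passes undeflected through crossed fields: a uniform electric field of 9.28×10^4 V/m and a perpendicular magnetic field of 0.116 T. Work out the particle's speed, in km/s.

v ≈ 800 km/s

For zero net force, qE = qvB, so v = E/B.
v = (9.28×10^4) / (0.116) = 8.00×10^5 m/s.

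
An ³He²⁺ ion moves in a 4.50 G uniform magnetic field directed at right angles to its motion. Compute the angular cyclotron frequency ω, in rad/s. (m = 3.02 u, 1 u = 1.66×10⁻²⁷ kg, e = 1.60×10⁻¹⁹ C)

ω = qB/m = (2×1.60×10^-19)(4.50×10^-4) / (5.01×10^-27) = 2.87×10^4 rad/s.

ω ≈ 2.87×10^4 rad/s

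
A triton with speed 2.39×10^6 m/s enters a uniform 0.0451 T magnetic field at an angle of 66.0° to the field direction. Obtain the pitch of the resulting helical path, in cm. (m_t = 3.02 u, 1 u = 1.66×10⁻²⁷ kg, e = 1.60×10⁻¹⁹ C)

The velocity component along B is v∥ = v cos66.0° = 9.72×10^5 m/s.
The cyclotron period T = 2πm/(qB) = 4.37×10^-6 s is set by m, q, B alone.
Pitch = v∥·T = (9.72×10^5)(4.37×10^-6) = 4.24 m.

pitch ≈ 424 cm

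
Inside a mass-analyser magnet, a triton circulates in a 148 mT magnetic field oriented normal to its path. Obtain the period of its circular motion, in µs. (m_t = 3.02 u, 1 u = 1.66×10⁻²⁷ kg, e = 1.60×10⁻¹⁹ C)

T ≈ 1.33 µs

The cyclotron period is independent of speed: T = 2πm/(qB).
T = 2π(5.01×10^-27) / [(1×1.60×10^-19)(0.148)] = 1.33×10^-6 s.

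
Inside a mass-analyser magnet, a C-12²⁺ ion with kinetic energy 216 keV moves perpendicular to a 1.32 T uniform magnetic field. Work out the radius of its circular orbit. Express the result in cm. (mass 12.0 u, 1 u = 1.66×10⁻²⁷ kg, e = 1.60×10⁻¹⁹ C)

Convert the energy: K = 216 keV = 3.46×10^-14 J.
v = √(2K/m) = √(2·3.46×10^-14/1.99×10^-26) = 1.86×10^6 m/s.
r = mv/(qB) = (1.99×10^-26)(1.86×10^6) / [(2×1.60×10^-19)(1.32)] = 0.0878 m.

r ≈ 8.78 cm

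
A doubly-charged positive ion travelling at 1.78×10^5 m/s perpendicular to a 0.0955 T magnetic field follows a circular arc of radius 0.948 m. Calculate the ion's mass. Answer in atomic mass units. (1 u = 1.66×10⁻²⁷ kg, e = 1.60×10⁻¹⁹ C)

m ≈ 98.0 u

qvB = mv²/r ⇒ m = qBr/v.
m = (2×1.60×10^-19)(0.0955)(0.948) / (1.78×10^5) = 1.63×10^-25 kg = 98.0 u.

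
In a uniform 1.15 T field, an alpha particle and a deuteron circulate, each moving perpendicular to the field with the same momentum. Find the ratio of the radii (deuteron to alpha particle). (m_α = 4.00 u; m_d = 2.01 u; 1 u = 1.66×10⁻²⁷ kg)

ratio ≈ 2.00

r = p/(qB) ⇒ at equal p, r ∝ 1/q.
r_{deuteron}/r_{alpha particle} = 2.00.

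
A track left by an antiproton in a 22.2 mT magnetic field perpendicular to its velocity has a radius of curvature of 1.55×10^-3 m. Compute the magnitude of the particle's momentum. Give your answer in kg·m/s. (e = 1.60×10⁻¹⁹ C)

p ≈ 5.51×10^-24 kg·m/s

Since qvB = mv²/r, the momentum p = mv = qBr.
p = (1×1.60×10^-19)(0.0222)(1.55×10^-3) = 5.51×10^-24 kg·m/s.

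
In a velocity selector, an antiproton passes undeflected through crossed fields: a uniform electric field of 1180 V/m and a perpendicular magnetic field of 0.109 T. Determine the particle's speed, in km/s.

For zero net force, qE = qvB, so v = E/B.
v = (1180) / (0.109) = 1.08×10^4 m/s.

v ≈ 10.8 km/s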